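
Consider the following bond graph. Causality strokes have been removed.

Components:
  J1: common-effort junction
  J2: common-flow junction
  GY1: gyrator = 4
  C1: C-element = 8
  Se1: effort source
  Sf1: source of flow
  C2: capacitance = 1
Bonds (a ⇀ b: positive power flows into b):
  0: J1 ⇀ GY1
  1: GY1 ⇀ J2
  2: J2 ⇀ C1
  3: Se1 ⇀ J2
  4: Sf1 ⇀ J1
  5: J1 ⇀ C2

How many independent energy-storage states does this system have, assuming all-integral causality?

2  (C1, C2 all integral)

bond 3 stroke→J2  (source Se1 imposes e)
bond 4 stroke→Sf1  (Sf1 (Sf) sets flow on bond)
bond 2 stroke→J2  (C1: C, integral causality)
bond 1 stroke→GY1  (J2 needs exactly one f-in)
bond 0 stroke→GY1  (GY GY1: same side as bond 1)
bond 5 stroke→J1  (only one effort-in slot at J1)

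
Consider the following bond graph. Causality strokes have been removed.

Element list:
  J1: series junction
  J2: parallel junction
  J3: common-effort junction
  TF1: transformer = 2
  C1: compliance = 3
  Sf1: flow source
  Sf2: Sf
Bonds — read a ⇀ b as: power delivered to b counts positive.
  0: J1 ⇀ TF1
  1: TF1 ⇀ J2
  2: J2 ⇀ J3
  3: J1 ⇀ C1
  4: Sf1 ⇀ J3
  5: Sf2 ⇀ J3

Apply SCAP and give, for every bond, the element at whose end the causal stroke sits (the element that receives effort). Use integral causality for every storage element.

b0 |TF1
b1 |J2
b2 |J3
b3 |J1
b4 |Sf1
b5 |Sf2

bond 4 stroke at Sf1  (Sf1 fixes flow; stroke at Sf1)
bond 5 stroke at Sf2  (Sf2 fixes flow; stroke at Sf2)
bond 2 stroke at J3  (J3 needs exactly one e-in)
bond 1 stroke at J2  (J2 needs exactly one e-in)
bond 0 stroke at TF1  (TF TF1: opposite of bond 1)
bond 3 stroke at J1  (common-f at J1 fixed by 0)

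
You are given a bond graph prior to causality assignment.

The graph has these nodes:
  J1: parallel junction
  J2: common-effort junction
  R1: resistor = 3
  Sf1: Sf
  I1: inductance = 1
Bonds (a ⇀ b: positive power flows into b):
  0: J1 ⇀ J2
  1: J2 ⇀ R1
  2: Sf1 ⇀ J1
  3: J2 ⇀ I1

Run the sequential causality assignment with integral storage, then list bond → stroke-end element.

#2 |Sf1  (Sf1 fixes flow; stroke at Sf1)
#0 |J1  (only one effort-in slot at J1)
#3 |I1  (I1 integral (f out))
#1 |J2  (J2: last free bond brings effort in)

bond 0 stroke→J1
bond 1 stroke→J2
bond 2 stroke→Sf1
bond 3 stroke→I1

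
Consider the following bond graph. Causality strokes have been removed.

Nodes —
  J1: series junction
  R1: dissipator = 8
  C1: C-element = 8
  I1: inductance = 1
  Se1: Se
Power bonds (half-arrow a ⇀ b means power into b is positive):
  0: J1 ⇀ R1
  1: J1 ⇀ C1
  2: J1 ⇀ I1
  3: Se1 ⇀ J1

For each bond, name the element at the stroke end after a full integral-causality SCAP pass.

b3 →J1  (Se1 fixes effort; stroke away)
b1 →J1  (C1 integral (e out))
b2 →I1  (I1: I, integral causality)
b0 →J1  (1-jn J1 has f-setter on 2)

β0 →J1
β1 →J1
β2 →I1
β3 →J1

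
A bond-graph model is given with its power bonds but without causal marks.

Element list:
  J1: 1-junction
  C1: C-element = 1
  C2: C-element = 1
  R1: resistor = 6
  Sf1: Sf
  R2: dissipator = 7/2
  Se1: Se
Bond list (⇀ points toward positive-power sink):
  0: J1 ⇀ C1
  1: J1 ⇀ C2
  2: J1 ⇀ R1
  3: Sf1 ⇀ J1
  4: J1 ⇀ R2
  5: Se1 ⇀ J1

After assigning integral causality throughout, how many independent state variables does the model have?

#3 stroke at Sf1  (Sf1: flow source, stroke at near end)
#5 stroke at J1  (Se1 (Se) sets effort on bond)
#0 stroke at J1  (J1: bond 3 brought flow, rest push out)
#1 stroke at J1  (J1 flow already set via bond 3)
#2 stroke at J1  (J1: bond 3 brought flow, rest push out)
#4 stroke at J1  (common-f at J1 fixed by 3)

2  (C1, C2 all integral)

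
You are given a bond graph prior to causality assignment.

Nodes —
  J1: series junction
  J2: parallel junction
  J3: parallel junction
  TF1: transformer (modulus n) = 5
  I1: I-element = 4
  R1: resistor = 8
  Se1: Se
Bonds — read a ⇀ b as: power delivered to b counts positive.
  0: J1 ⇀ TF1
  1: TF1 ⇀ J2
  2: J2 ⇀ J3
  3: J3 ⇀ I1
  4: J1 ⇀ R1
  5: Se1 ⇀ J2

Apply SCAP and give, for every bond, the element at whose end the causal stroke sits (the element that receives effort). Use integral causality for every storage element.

#0 →J1
#1 →TF1
#2 →J3
#3 →I1
#4 →R1
#5 →J2

β5 |J2  (Se1 (Se) sets effort on bond)
β1 |TF1  (J2: bond 5 brought effort, rest push out)
β2 |J3  (common-e at J2 fixed by 5)
β3 |I1  (0-jn J3 has e-setter on 2)
β0 |J1  (through TF1, causality passes straight; one stroke at TF1)
β4 |R1  (only one flow-in slot at J1)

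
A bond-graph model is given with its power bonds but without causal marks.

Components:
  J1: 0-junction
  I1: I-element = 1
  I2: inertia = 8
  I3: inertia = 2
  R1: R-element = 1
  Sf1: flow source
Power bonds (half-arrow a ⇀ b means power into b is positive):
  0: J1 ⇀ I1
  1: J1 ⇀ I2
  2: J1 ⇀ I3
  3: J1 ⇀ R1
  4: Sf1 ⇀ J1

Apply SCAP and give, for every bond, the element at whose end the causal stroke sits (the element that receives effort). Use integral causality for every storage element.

#4 stroke→Sf1  (Sf1 (Sf) sets flow on bond)
#0 stroke→I1  (I1: I, integral causality)
#1 stroke→I2  (prefer integral on I2)
#2 stroke→I3  (I3 integral (f out))
#3 stroke→J1  (only one effort-in slot at J1)

β0 stroke at I1
β1 stroke at I2
β2 stroke at I3
β3 stroke at J1
β4 stroke at Sf1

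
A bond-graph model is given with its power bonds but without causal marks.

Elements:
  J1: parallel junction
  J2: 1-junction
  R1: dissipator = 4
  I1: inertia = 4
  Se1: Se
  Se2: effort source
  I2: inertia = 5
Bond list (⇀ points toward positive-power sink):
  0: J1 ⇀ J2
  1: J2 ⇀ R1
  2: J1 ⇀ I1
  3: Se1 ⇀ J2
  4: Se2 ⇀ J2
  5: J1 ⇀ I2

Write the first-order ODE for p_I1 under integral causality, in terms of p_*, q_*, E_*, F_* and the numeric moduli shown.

dp_I1/dt = -E_Se1 - E_Se2 - p_I1 - 4*p_I2/5

b3 |J2  (source Se1 imposes e)
b4 |J2  (Se2 fixes effort; stroke away)
b2 |I1  (prefer integral on I1)
b5 |I2  (prefer integral on I2)
b0 |J1  (J1: last free bond brings effort in)
b1 |J2  (J2: bond 0 brought flow, rest push out)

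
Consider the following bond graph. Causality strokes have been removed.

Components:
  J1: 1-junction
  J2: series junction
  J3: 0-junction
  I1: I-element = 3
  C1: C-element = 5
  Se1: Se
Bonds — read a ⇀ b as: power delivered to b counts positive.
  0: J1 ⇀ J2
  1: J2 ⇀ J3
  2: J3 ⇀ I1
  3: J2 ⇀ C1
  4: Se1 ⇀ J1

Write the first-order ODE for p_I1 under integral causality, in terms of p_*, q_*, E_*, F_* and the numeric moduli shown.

#4 →J1  (Se1 fixes effort; stroke away)
#0 →J2  (J1 needs exactly one f-in)
#2 →I1  (I1 integral (f out))
#1 →J3  (J3: last free bond brings effort in)
#3 →J2  (J2: bond 1 brought flow, rest push out)

dp_I1/dt = E_Se1 - q_C1/5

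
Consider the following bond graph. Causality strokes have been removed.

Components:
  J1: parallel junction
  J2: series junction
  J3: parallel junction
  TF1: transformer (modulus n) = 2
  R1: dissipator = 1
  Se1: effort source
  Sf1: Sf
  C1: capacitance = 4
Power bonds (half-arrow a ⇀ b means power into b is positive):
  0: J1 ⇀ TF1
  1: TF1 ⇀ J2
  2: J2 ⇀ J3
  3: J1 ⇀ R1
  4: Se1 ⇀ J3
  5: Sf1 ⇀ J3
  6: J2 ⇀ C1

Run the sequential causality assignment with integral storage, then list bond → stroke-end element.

#4 stroke→J3  (Se1: effort source, stroke at far end)
#5 stroke→Sf1  (Sf1 (Sf) sets flow on bond)
#2 stroke→J2  (0-jn J3 has e-setter on 4)
#6 stroke→J2  (C1 integral (e out))
#1 stroke→TF1  (J2 needs exactly one f-in)
#0 stroke→J1  (TF1 one-in-one-out from 1)
#3 stroke→R1  (0-jn J1 has e-setter on 0)

#0 |J1
#1 |TF1
#2 |J2
#3 |R1
#4 |J3
#5 |Sf1
#6 |J2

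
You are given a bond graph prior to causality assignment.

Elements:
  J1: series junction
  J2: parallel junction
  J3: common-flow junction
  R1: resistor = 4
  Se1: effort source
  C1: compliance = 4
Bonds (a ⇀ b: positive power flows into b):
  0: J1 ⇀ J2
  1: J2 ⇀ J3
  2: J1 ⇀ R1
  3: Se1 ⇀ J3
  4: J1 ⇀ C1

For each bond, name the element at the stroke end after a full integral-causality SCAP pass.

#0 |J1
#1 |J2
#2 |R1
#3 |J3
#4 |J1

b3 stroke at J3  (Se1 fixes effort; stroke away)
b1 stroke at J2  (J3: last free bond brings flow in)
b0 stroke at J1  (J2 effort already set via bond 1)
b4 stroke at J1  (C1 outputs effort q/C1)
b2 stroke at R1  (J1 needs exactly one f-in)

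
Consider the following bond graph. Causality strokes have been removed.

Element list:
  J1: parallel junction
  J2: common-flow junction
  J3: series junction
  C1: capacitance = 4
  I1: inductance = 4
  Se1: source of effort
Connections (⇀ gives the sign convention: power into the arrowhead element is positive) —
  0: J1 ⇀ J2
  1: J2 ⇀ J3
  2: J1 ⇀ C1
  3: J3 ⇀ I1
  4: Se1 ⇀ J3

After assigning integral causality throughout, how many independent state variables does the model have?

2  (C1, I1 all integral)

β4 →J3  (Se1 fixes effort; stroke away)
β2 →J1  (C1 integral (e out))
β0 →J2  (J1 effort already set via bond 2)
β1 →J3  (only one flow-in slot at J2)
β3 →I1  (J3 needs exactly one f-in)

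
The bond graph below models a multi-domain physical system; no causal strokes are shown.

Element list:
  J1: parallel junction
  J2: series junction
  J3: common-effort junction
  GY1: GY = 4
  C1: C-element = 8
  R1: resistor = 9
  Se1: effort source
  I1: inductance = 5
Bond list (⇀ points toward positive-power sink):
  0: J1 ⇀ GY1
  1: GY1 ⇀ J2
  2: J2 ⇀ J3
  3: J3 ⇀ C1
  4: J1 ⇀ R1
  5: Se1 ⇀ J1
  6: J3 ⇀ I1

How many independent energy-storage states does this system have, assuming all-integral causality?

b5 stroke→J1  (Se1 fixes effort; stroke away)
b0 stroke→GY1  (J1: bond 5 brought effort, rest push out)
b4 stroke→R1  (J1 effort already set via bond 5)
b1 stroke→GY1  (through GY1, causality inverts; strokes same side of GY1)
b2 stroke→J2  (common-f at J2 fixed by 1)
b3 stroke→J3  (C1 integral (e out))
b6 stroke→I1  (J3: bond 3 brought effort, rest push out)

2  (C1, I1 all integral)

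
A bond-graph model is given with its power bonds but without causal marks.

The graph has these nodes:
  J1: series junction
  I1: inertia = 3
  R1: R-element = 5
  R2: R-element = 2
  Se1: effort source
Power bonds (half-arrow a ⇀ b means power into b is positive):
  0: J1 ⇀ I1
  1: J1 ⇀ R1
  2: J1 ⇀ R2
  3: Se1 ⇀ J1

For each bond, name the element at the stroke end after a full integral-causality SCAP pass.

#3 →J1  (Se1 fixes effort; stroke away)
#0 →I1  (I1 outputs flow p/I1)
#1 →J1  (J1: bond 0 brought flow, rest push out)
#2 →J1  (J1 flow already set via bond 0)

bond 0 stroke at I1
bond 1 stroke at J1
bond 2 stroke at J1
bond 3 stroke at J1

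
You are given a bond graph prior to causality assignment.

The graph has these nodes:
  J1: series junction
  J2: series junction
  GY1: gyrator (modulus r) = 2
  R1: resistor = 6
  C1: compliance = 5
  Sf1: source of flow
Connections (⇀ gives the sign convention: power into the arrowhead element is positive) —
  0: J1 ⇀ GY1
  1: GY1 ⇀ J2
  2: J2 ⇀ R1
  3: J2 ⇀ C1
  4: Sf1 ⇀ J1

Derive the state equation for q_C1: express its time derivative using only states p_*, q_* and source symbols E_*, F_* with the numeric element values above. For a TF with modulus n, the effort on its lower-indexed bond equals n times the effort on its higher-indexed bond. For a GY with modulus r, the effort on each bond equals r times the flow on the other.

b4 |Sf1  (Sf1 fixes flow; stroke at Sf1)
b0 |J1  (J1 flow already set via bond 4)
b1 |J2  (GY1: gyrator matches bond 0)
b3 |J2  (C1 outputs effort q/C1)
b2 |R1  (J2 needs exactly one f-in)

dq_C1/dt = F_Sf1/3 - q_C1/30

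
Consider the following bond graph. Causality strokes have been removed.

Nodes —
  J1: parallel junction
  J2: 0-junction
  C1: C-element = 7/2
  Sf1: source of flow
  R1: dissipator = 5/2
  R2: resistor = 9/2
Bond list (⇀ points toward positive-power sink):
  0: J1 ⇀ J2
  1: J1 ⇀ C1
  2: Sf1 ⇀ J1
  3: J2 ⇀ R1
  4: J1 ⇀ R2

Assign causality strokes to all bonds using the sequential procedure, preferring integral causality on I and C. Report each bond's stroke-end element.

#0 stroke→J2
#1 stroke→J1
#2 stroke→Sf1
#3 stroke→R1
#4 stroke→R2

b2 →Sf1  (source Sf1 imposes f)
b1 →J1  (prefer integral on C1)
b0 →J2  (common-e at J1 fixed by 1)
b4 →R2  (common-e at J1 fixed by 1)
b3 →R1  (J2: bond 0 brought effort, rest push out)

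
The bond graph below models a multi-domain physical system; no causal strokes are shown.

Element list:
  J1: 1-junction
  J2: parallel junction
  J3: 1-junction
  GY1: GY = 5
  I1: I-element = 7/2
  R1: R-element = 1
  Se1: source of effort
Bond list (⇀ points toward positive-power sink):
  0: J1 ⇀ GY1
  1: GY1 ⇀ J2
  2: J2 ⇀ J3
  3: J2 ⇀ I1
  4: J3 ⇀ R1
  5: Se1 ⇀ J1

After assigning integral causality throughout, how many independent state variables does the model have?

1  (I1 all integral)

#5 stroke at J1  (Se1 fixes effort; stroke away)
#0 stroke at GY1  (J1 needs exactly one f-in)
#1 stroke at GY1  (through GY1, causality inverts; strokes same side of GY1)
#3 stroke at I1  (prefer integral on I1)
#2 stroke at J2  (J2: last free bond brings effort in)
#4 stroke at J3  (J3 flow already set via bond 2)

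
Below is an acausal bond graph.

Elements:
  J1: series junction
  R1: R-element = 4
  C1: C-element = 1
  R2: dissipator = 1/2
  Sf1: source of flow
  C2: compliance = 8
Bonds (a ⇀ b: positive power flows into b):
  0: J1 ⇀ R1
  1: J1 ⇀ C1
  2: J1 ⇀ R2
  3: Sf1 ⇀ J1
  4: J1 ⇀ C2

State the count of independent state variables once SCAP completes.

2  (C1, C2 all integral)

b3 stroke at Sf1  (Sf1 fixes flow; stroke at Sf1)
b0 stroke at J1  (1-jn J1 has f-setter on 3)
b1 stroke at J1  (J1: bond 3 brought flow, rest push out)
b2 stroke at J1  (1-jn J1 has f-setter on 3)
b4 stroke at J1  (J1 flow already set via bond 3)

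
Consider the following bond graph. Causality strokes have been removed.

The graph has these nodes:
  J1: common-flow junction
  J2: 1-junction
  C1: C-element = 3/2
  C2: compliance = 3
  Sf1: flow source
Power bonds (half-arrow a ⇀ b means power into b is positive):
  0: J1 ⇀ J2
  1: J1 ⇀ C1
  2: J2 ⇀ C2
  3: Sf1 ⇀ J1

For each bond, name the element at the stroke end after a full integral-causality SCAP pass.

#3 →Sf1  (Sf1 (Sf) sets flow on bond)
#0 →J1  (common-f at J1 fixed by 3)
#1 →J1  (J1: bond 3 brought flow, rest push out)
#2 →J2  (common-f at J2 fixed by 0)

β0 |J1
β1 |J1
β2 |J2
β3 |Sf1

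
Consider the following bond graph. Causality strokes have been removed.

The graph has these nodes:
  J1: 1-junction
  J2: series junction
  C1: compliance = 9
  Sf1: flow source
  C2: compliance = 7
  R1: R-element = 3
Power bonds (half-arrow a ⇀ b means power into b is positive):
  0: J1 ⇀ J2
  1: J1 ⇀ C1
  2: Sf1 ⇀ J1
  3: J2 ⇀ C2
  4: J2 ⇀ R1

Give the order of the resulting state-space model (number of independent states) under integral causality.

β2 |Sf1  (source Sf1 imposes f)
β0 |J1  (1-jn J1 has f-setter on 2)
β1 |J1  (1-jn J1 has f-setter on 2)
β3 |J2  (J2 flow already set via bond 0)
β4 |J2  (common-f at J2 fixed by 0)

2  (C1, C2 all integral)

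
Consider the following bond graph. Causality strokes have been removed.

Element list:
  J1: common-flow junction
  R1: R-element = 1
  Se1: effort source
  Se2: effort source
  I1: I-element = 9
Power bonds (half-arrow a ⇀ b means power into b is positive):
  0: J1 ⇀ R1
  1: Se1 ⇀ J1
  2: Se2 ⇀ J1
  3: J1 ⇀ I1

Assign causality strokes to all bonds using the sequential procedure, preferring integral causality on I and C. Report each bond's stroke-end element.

#1 stroke at J1  (Se1 (Se) sets effort on bond)
#2 stroke at J1  (Se2: effort source, stroke at far end)
#3 stroke at I1  (I1 outputs flow p/I1)
#0 stroke at J1  (J1: bond 3 brought flow, rest push out)

b0 |J1
b1 |J1
b2 |J1
b3 |I1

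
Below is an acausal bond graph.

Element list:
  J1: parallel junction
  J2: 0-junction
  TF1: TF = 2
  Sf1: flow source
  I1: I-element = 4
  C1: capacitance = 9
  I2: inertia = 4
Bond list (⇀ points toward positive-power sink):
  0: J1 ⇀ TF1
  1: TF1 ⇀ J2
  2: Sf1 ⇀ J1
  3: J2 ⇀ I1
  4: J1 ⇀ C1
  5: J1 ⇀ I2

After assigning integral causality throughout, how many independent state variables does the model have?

3  (C1, I1, I2 all integral)

b2 |Sf1  (source Sf1 imposes f)
b3 |I1  (I1 outputs flow p/I1)
b1 |J2  (closing 0-jn rule on J2)
b0 |TF1  (TF1 one-in-one-out from 1)
b4 |J1  (C1 outputs effort q/C1)
b5 |I2  (common-e at J1 fixed by 4)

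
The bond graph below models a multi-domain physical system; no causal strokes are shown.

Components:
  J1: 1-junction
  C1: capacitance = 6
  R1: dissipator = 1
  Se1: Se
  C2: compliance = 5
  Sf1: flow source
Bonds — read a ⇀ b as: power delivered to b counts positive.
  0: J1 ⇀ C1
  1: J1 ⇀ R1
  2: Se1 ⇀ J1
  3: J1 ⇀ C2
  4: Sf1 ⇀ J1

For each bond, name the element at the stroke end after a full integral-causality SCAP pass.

β2 stroke at J1  (Se1 fixes effort; stroke away)
β4 stroke at Sf1  (Sf1: flow source, stroke at near end)
β0 stroke at J1  (common-f at J1 fixed by 4)
β1 stroke at J1  (common-f at J1 fixed by 4)
β3 stroke at J1  (J1: bond 4 brought flow, rest push out)

b0 →J1
b1 →J1
b2 →J1
b3 →J1
b4 →Sf1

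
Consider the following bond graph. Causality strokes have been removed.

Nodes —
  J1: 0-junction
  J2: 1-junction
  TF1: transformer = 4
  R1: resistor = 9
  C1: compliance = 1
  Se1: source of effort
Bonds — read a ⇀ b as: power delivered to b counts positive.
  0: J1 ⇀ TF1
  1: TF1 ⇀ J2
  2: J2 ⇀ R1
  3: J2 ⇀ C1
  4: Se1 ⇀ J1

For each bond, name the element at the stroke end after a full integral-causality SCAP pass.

b4 →J1  (Se1 (Se) sets effort on bond)
b0 →TF1  (J1 effort already set via bond 4)
b1 →J2  (TF TF1: opposite of bond 0)
b3 →J2  (C1 outputs effort q/C1)
b2 →R1  (closing 1-jn rule on J2)

β0 stroke→TF1
β1 stroke→J2
β2 stroke→R1
β3 stroke→J2
β4 stroke→J1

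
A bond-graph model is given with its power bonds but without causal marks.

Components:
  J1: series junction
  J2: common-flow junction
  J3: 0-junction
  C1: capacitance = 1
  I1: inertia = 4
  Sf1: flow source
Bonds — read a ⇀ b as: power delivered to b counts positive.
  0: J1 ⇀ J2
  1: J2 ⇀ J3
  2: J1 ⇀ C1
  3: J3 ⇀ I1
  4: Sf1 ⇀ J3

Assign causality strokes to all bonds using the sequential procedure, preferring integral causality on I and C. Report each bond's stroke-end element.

b4 →Sf1  (source Sf1 imposes f)
b2 →J1  (C1 integral (e out))
b0 →J2  (only one flow-in slot at J1)
b1 →J3  (J2: last free bond brings flow in)
b3 →I1  (J3: bond 1 brought effort, rest push out)

bond 0 stroke at J2
bond 1 stroke at J3
bond 2 stroke at J1
bond 3 stroke at I1
bond 4 stroke at Sf1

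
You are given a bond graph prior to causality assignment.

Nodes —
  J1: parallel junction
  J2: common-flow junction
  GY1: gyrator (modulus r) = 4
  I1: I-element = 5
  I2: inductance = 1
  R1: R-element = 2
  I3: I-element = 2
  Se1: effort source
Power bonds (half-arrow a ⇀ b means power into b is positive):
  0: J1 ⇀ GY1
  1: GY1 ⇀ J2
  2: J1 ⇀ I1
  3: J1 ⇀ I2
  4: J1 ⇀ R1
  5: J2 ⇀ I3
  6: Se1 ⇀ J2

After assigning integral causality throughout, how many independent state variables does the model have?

#6 |J2  (Se1 (Se) sets effort on bond)
#2 |I1  (I1: I, integral causality)
#3 |I2  (prefer integral on I2)
#5 |I3  (I3 outputs flow p/I3)
#1 |J2  (common-f at J2 fixed by 5)
#0 |J1  (GY GY1: same side as bond 1)
#4 |R1  (common-e at J1 fixed by 0)

3  (I1, I2, I3 all integral)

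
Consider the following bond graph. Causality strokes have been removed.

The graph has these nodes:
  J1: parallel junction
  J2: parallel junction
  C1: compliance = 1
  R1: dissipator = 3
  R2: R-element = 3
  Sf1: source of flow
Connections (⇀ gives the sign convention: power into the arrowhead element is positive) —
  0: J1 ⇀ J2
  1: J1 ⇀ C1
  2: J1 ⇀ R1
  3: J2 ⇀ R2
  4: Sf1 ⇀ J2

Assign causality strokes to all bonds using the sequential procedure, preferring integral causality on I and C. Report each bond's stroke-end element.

b4 →Sf1  (Sf1 (Sf) sets flow on bond)
b1 →J1  (prefer integral on C1)
b0 →J2  (0-jn J1 has e-setter on 1)
b2 →R1  (common-e at J1 fixed by 1)
b3 →R2  (J2: bond 0 brought effort, rest push out)

#0 |J2
#1 |J1
#2 |R1
#3 |R2
#4 |Sf1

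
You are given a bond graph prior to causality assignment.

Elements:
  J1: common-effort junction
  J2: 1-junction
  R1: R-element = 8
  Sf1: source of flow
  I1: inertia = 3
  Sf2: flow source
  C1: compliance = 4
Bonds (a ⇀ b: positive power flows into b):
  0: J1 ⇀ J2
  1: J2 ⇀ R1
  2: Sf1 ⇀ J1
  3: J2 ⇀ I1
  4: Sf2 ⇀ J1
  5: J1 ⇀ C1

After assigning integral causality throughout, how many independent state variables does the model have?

2  (C1, I1 all integral)

#2 stroke→Sf1  (Sf1 fixes flow; stroke at Sf1)
#4 stroke→Sf2  (Sf2 (Sf) sets flow on bond)
#3 stroke→I1  (I1: I, integral causality)
#0 stroke→J2  (common-f at J2 fixed by 3)
#1 stroke→J2  (J2 flow already set via bond 3)
#5 stroke→J1  (closing 0-jn rule on J1)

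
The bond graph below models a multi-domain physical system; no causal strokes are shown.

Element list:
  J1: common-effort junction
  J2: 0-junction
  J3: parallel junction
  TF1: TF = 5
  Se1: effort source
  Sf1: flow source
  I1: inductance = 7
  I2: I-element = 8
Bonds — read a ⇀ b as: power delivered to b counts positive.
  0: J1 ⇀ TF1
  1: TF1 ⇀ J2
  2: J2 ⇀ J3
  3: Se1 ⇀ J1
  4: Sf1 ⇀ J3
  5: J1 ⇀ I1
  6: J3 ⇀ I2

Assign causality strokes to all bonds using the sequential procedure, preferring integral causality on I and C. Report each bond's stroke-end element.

#0 stroke at TF1
#1 stroke at J2
#2 stroke at J3
#3 stroke at J1
#4 stroke at Sf1
#5 stroke at I1
#6 stroke at I2

β3 →J1  (Se1 fixes effort; stroke away)
β4 →Sf1  (Sf1 fixes flow; stroke at Sf1)
β0 →TF1  (J1: bond 3 brought effort, rest push out)
β5 →I1  (J1 effort already set via bond 3)
β1 →J2  (TF TF1: opposite of bond 0)
β2 →J3  (common-e at J2 fixed by 1)
β6 →I2  (common-e at J3 fixed by 2)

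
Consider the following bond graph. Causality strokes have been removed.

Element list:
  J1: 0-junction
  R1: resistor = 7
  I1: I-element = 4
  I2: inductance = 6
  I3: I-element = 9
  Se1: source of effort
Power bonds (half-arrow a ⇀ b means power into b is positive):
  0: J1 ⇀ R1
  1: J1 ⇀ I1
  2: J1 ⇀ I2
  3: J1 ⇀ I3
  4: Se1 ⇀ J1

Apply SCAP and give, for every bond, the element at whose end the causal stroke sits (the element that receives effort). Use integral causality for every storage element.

β4 |J1  (Se1: effort source, stroke at far end)
β0 |R1  (J1 effort already set via bond 4)
β1 |I1  (0-jn J1 has e-setter on 4)
β2 |I2  (common-e at J1 fixed by 4)
β3 |I3  (0-jn J1 has e-setter on 4)

bond 0 |R1
bond 1 |I1
bond 2 |I2
bond 3 |I3
bond 4 |J1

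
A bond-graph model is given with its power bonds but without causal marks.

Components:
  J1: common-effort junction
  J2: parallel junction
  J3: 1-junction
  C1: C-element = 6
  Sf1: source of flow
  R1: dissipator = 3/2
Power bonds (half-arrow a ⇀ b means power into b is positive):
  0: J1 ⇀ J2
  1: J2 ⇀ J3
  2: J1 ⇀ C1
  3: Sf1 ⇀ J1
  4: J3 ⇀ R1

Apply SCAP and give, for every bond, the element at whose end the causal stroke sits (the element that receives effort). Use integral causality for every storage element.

b0 →J2
b1 →J3
b2 →J1
b3 →Sf1
b4 →R1

b3 |Sf1  (Sf1 (Sf) sets flow on bond)
b2 |J1  (prefer integral on C1)
b0 |J2  (0-jn J1 has e-setter on 2)
b1 |J3  (common-e at J2 fixed by 0)
b4 |R1  (only one flow-in slot at J3)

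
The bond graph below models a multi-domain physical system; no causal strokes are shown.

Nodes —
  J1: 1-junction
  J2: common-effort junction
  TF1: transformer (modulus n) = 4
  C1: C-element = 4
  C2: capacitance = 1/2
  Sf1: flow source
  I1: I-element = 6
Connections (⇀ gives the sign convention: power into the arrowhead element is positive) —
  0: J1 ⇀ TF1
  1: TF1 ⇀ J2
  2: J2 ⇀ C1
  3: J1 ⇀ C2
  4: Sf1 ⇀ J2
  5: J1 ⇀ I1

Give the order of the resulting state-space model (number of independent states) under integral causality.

#4 |Sf1  (Sf1 (Sf) sets flow on bond)
#2 |J2  (C1 outputs effort q/C1)
#1 |TF1  (0-jn J2 has e-setter on 2)
#0 |J1  (through TF1, causality passes straight; one stroke at TF1)
#3 |J1  (C2 integral (e out))
#5 |I1  (only one flow-in slot at J1)

3  (C1, C2, I1 all integral)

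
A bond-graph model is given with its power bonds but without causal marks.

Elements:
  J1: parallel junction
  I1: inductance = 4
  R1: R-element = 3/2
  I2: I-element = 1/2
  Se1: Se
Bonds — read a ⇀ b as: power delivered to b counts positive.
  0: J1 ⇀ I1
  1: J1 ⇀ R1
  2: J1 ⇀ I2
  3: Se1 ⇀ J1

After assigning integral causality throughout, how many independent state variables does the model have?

2  (I1, I2 all integral)

b3 →J1  (Se1: effort source, stroke at far end)
b0 →I1  (J1: bond 3 brought effort, rest push out)
b1 →R1  (common-e at J1 fixed by 3)
b2 →I2  (0-jn J1 has e-setter on 3)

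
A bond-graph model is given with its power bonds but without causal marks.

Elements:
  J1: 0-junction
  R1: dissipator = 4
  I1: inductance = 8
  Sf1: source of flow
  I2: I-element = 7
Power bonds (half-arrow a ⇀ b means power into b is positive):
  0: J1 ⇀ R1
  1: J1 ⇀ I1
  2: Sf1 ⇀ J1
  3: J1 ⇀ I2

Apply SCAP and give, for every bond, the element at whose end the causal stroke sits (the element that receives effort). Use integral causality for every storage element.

#0 |J1
#1 |I1
#2 |Sf1
#3 |I2

#2 stroke→Sf1  (Sf1 fixes flow; stroke at Sf1)
#1 stroke→I1  (I1 integral (f out))
#3 stroke→I2  (I2 outputs flow p/I2)
#0 stroke→J1  (J1: last free bond brings effort in)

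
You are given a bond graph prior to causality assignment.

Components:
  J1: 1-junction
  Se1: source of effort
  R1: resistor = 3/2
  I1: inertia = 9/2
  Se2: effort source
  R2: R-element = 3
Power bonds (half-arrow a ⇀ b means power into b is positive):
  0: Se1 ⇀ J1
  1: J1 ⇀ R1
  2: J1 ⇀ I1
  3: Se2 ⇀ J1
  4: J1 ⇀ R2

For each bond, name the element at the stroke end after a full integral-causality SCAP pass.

b0 |J1  (Se1 fixes effort; stroke away)
b3 |J1  (Se2: effort source, stroke at far end)
b2 |I1  (I1 integral (f out))
b1 |J1  (common-f at J1 fixed by 2)
b4 |J1  (common-f at J1 fixed by 2)

b0 stroke→J1
b1 stroke→J1
b2 stroke→I1
b3 stroke→J1
b4 stroke→J1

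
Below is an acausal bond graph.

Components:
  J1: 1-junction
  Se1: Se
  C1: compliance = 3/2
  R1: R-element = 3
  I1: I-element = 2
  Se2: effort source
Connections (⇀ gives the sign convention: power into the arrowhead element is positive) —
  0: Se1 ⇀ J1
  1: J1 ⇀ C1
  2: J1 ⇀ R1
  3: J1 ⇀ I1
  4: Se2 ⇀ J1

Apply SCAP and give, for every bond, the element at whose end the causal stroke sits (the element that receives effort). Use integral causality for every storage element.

b0 →J1
b1 →J1
b2 →J1
b3 →I1
b4 →J1

β0 |J1  (Se1 fixes effort; stroke away)
β4 |J1  (Se2 fixes effort; stroke away)
β1 |J1  (C1: C, integral causality)
β3 |I1  (I1 outputs flow p/I1)
β2 |J1  (1-jn J1 has f-setter on 3)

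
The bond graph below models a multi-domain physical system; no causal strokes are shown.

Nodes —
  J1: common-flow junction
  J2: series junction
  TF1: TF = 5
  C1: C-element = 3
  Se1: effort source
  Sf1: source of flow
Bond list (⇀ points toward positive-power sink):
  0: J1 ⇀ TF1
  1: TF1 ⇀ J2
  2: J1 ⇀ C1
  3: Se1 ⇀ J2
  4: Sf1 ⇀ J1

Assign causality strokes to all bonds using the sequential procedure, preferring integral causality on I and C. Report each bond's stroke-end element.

b3 |J2  (Se1 fixes effort; stroke away)
b4 |Sf1  (Sf1: flow source, stroke at near end)
b0 |J1  (1-jn J1 has f-setter on 4)
b2 |J1  (1-jn J1 has f-setter on 4)
b1 |TF1  (closing 1-jn rule on J2)

β0 stroke→J1
β1 stroke→TF1
β2 stroke→J1
β3 stroke→J2
β4 stroke→Sf1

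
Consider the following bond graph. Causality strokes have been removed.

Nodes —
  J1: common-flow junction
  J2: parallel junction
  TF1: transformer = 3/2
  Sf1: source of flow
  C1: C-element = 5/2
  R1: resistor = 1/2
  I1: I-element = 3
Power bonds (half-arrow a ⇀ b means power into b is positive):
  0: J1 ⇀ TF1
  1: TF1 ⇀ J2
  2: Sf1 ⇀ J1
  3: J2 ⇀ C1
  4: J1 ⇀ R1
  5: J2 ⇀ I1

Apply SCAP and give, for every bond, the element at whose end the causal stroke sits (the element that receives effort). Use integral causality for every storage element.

b0 |J1
b1 |TF1
b2 |Sf1
b3 |J2
b4 |J1
b5 |I1

bond 2 stroke at Sf1  (source Sf1 imposes f)
bond 0 stroke at J1  (J1 flow already set via bond 2)
bond 4 stroke at J1  (1-jn J1 has f-setter on 2)
bond 1 stroke at TF1  (TF1 one-in-one-out from 0)
bond 3 stroke at J2  (C1: C, integral causality)
bond 5 stroke at I1  (0-jn J2 has e-setter on 3)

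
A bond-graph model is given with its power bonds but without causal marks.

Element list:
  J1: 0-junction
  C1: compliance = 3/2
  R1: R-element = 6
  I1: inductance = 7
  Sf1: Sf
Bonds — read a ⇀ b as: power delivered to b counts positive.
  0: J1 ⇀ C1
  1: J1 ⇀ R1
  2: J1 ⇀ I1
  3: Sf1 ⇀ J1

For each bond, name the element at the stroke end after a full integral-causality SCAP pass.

β3 stroke→Sf1  (Sf1: flow source, stroke at near end)
β0 stroke→J1  (prefer integral on C1)
β1 stroke→R1  (0-jn J1 has e-setter on 0)
β2 stroke→I1  (J1: bond 0 brought effort, rest push out)

b0 stroke→J1
b1 stroke→R1
b2 stroke→I1
b3 stroke→Sf1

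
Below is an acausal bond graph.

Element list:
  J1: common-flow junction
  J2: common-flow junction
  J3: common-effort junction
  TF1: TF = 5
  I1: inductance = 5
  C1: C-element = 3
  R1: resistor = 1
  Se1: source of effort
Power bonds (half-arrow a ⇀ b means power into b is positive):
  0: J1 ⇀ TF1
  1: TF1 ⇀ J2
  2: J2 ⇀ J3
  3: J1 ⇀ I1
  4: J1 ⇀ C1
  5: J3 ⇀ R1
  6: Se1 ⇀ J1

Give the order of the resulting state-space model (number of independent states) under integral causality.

b6 →J1  (Se1: effort source, stroke at far end)
b3 →I1  (I1 integral (f out))
b0 →J1  (J1: bond 3 brought flow, rest push out)
b4 →J1  (common-f at J1 fixed by 3)
b1 →TF1  (TF1 one-in-one-out from 0)
b2 →J2  (1-jn J2 has f-setter on 1)
b5 →J3  (closing 0-jn rule on J3)

2  (C1, I1 all integral)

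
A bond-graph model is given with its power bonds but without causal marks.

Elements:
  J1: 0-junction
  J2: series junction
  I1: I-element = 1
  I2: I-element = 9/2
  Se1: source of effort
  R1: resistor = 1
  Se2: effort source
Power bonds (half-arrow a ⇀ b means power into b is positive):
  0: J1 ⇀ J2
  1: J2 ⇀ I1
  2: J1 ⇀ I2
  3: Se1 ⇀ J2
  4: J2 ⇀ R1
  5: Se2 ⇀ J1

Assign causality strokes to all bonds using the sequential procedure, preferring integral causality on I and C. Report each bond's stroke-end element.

β3 |J2  (Se1: effort source, stroke at far end)
β5 |J1  (Se2 fixes effort; stroke away)
β0 |J2  (J1 effort already set via bond 5)
β2 |I2  (common-e at J1 fixed by 5)
β1 |I1  (I1 integral (f out))
β4 |J2  (J2 flow already set via bond 1)

β0 |J2
β1 |I1
β2 |I2
β3 |J2
β4 |J2
β5 |J1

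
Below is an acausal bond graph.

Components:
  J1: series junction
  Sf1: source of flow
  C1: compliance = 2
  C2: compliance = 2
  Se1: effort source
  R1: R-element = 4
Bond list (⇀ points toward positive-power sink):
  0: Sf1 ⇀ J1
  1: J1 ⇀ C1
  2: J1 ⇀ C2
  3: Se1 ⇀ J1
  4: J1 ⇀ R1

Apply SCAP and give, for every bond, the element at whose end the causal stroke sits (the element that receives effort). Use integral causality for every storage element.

β0 →Sf1
β1 →J1
β2 →J1
β3 →J1
β4 →J1

β0 stroke→Sf1  (source Sf1 imposes f)
β3 stroke→J1  (source Se1 imposes e)
β1 stroke→J1  (1-jn J1 has f-setter on 0)
β2 stroke→J1  (J1 flow already set via bond 0)
β4 stroke→J1  (J1: bond 0 brought flow, rest push out)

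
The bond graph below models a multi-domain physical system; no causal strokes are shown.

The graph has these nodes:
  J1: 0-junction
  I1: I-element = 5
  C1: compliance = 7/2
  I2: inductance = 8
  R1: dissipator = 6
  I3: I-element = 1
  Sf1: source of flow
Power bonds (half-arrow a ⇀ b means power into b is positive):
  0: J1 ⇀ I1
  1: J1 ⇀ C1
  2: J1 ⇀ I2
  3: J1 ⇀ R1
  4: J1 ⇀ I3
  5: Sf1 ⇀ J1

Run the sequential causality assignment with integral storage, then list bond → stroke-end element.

b0 stroke at I1
b1 stroke at J1
b2 stroke at I2
b3 stroke at R1
b4 stroke at I3
b5 stroke at Sf1

#5 |Sf1  (Sf1 (Sf) sets flow on bond)
#0 |I1  (I1 outputs flow p/I1)
#1 |J1  (C1: C, integral causality)
#2 |I2  (0-jn J1 has e-setter on 1)
#3 |R1  (0-jn J1 has e-setter on 1)
#4 |I3  (J1: bond 1 brought effort, rest push out)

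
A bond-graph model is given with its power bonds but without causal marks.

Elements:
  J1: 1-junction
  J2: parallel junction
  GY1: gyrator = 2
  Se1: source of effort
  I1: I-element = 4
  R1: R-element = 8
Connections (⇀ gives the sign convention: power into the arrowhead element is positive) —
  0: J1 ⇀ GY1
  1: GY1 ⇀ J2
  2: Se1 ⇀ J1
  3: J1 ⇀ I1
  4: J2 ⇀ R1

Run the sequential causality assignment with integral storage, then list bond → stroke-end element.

β0 |J1
β1 |J2
β2 |J1
β3 |I1
β4 |R1

β2 |J1  (source Se1 imposes e)
β3 |I1  (prefer integral on I1)
β0 |J1  (common-f at J1 fixed by 3)
β1 |J2  (GY1 both-in/both-out from 0)
β4 |R1  (J2: bond 1 brought effort, rest push out)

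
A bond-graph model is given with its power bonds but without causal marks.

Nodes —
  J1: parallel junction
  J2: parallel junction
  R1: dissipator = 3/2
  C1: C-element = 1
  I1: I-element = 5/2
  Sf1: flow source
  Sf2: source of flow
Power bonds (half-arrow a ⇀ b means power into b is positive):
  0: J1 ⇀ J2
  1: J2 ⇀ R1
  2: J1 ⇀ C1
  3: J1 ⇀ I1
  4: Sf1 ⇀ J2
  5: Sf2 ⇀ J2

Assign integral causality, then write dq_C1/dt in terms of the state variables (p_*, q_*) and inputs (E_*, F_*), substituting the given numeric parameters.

dq_C1/dt = F_Sf1 + F_Sf2 - 2*p_I1/5 - 2*q_C1/3

bond 4 →Sf1  (Sf1: flow source, stroke at near end)
bond 5 →Sf2  (Sf2 (Sf) sets flow on bond)
bond 2 →J1  (prefer integral on C1)
bond 0 →J2  (0-jn J1 has e-setter on 2)
bond 3 →I1  (common-e at J1 fixed by 2)
bond 1 →R1  (0-jn J2 has e-setter on 0)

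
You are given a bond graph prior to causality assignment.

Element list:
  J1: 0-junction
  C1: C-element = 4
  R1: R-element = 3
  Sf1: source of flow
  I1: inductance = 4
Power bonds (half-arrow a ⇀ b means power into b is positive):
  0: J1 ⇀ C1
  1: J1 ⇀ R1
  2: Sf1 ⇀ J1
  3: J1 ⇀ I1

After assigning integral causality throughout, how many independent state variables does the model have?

#2 stroke at Sf1  (Sf1: flow source, stroke at near end)
#0 stroke at J1  (C1 outputs effort q/C1)
#1 stroke at R1  (common-e at J1 fixed by 0)
#3 stroke at I1  (common-e at J1 fixed by 0)

2  (C1, I1 all integral)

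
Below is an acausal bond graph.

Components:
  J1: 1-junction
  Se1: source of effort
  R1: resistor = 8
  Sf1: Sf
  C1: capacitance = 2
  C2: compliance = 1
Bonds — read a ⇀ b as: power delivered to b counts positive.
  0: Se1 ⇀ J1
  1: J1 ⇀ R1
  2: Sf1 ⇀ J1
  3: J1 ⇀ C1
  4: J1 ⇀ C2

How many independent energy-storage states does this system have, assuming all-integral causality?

b0 stroke at J1  (Se1 fixes effort; stroke away)
b2 stroke at Sf1  (source Sf1 imposes f)
b1 stroke at J1  (common-f at J1 fixed by 2)
b3 stroke at J1  (1-jn J1 has f-setter on 2)
b4 stroke at J1  (J1: bond 2 brought flow, rest push out)

2  (C1, C2 all integral)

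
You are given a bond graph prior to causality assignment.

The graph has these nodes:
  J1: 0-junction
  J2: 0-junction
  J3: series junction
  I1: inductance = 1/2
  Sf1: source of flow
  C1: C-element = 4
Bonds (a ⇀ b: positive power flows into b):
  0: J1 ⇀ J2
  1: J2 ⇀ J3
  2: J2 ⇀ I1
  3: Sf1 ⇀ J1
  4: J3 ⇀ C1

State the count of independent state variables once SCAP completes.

#3 stroke at Sf1  (source Sf1 imposes f)
#0 stroke at J1  (closing 0-jn rule on J1)
#2 stroke at I1  (I1 integral (f out))
#1 stroke at J2  (closing 0-jn rule on J2)
#4 stroke at J3  (1-jn J3 has f-setter on 1)

2  (C1, I1 all integral)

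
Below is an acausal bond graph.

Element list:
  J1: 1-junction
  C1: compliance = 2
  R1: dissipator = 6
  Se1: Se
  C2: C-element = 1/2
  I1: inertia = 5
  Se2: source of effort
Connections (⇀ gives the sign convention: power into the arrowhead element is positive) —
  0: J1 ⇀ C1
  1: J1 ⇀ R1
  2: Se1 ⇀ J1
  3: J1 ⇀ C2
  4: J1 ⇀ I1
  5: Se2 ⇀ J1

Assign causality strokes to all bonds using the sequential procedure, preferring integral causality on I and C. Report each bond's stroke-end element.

β2 stroke→J1  (Se1: effort source, stroke at far end)
β5 stroke→J1  (Se2 (Se) sets effort on bond)
β0 stroke→J1  (C1 integral (e out))
β3 stroke→J1  (prefer integral on C2)
β4 stroke→I1  (prefer integral on I1)
β1 stroke→J1  (J1: bond 4 brought flow, rest push out)

bond 0 →J1
bond 1 →J1
bond 2 →J1
bond 3 →J1
bond 4 →I1
bond 5 →J1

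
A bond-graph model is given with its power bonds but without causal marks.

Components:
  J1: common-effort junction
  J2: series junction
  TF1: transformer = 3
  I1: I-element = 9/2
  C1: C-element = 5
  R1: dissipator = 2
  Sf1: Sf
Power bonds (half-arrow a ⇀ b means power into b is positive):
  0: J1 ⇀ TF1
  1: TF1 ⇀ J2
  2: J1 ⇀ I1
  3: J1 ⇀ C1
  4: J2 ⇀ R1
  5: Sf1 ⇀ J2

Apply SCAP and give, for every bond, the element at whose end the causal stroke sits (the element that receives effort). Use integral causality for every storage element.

b5 stroke at Sf1  (source Sf1 imposes f)
b1 stroke at J2  (1-jn J2 has f-setter on 5)
b4 stroke at J2  (J2 flow already set via bond 5)
b0 stroke at TF1  (TF1 one-in-one-out from 1)
b2 stroke at I1  (I1 integral (f out))
b3 stroke at J1  (J1: last free bond brings effort in)

β0 |TF1
β1 |J2
β2 |I1
β3 |J1
β4 |J2
β5 |Sf1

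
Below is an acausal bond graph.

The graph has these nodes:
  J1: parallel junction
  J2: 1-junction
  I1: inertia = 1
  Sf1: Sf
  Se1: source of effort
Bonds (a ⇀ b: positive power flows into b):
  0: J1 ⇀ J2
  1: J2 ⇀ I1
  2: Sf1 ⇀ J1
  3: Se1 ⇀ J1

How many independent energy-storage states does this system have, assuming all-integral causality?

1  (I1 all integral)

bond 2 stroke→Sf1  (Sf1: flow source, stroke at near end)
bond 3 stroke→J1  (Se1: effort source, stroke at far end)
bond 0 stroke→J2  (J1 effort already set via bond 3)
bond 1 stroke→I1  (closing 1-jn rule on J2)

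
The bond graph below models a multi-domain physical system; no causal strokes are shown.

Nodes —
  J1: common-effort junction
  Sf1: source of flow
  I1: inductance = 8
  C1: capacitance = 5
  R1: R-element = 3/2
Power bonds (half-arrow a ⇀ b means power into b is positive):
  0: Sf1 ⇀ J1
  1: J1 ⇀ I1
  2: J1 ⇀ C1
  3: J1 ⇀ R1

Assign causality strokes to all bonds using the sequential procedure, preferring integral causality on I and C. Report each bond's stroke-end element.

β0 →Sf1
β1 →I1
β2 →J1
β3 →R1

bond 0 →Sf1  (Sf1: flow source, stroke at near end)
bond 1 →I1  (I1 outputs flow p/I1)
bond 2 →J1  (C1 integral (e out))
bond 3 →R1  (J1 effort already set via bond 2)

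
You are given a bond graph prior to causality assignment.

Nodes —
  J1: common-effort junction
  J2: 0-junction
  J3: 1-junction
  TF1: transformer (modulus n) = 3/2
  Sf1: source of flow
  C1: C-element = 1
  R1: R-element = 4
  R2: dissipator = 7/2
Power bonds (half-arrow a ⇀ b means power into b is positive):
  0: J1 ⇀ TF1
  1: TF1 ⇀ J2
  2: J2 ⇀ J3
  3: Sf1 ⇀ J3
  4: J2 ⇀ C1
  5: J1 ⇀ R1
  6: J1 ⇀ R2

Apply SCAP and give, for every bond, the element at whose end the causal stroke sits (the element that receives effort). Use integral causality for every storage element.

#0 stroke at J1
#1 stroke at TF1
#2 stroke at J3
#3 stroke at Sf1
#4 stroke at J2
#5 stroke at R1
#6 stroke at R2

bond 3 →Sf1  (Sf1 fixes flow; stroke at Sf1)
bond 2 →J3  (1-jn J3 has f-setter on 3)
bond 4 →J2  (C1 integral (e out))
bond 1 →TF1  (common-e at J2 fixed by 4)
bond 0 →J1  (TF TF1: opposite of bond 1)
bond 5 →R1  (0-jn J1 has e-setter on 0)
bond 6 →R2  (J1: bond 0 brought effort, rest push out)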